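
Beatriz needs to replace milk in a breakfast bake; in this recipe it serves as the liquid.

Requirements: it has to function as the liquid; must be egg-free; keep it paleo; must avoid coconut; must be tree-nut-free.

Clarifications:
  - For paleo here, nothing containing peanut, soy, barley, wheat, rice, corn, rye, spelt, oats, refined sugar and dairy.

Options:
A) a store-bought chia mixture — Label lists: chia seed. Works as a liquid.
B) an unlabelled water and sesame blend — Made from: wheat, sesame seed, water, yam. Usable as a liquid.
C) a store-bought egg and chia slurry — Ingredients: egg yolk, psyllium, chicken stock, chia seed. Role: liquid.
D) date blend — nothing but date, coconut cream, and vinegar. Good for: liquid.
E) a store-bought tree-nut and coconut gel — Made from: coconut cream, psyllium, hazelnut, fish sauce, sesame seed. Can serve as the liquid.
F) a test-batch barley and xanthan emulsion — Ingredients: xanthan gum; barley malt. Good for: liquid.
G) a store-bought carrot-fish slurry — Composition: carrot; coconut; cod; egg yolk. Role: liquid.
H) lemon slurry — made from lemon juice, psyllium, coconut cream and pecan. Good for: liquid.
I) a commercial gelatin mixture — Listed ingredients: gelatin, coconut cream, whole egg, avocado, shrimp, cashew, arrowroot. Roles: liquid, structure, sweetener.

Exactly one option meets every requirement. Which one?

A

A: no egg, no coconut — valid
B: has wheat, so not paleo — out
C: has egg yolk, so not egg-free — no
D: has coconut cream, so not coconut-free — reject
E: has coconut cream, so not coconut-free; has hazelnut, so not tree-nut-free — out
F: has barley malt, so not paleo — no
G: has egg yolk, so not egg-free; has coconut, so not coconut-free — no
H: has coconut cream, so not coconut-free; has pecan, so not tree-nut-free — no
I: has whole egg, so not egg-free; has coconut cream, so not coconut-free (and 1 more) — reject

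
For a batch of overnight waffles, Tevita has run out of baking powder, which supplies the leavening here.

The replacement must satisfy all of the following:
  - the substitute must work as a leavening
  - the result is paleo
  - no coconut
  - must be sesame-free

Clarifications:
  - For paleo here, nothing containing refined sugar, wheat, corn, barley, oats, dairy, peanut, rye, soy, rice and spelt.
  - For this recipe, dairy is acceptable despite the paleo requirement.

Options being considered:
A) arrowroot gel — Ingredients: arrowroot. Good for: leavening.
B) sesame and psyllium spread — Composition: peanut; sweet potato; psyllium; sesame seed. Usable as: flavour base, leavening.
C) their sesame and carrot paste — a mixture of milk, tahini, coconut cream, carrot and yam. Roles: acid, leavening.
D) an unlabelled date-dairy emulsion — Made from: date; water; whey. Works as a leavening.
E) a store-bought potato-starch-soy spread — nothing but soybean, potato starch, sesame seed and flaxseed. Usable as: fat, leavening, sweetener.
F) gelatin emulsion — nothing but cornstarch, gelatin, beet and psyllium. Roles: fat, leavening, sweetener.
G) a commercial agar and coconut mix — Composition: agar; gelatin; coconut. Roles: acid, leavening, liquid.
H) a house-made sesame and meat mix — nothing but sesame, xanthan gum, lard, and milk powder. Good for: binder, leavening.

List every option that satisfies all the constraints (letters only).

A, D

A: works as a leavening, no sesame, paleo — valid
B: has peanut, so not paleo; has sesame seed, so not sesame-free — reject
C: has coconut cream, so not coconut-free; has tahini, so not sesame-free — reject
D: dairy is permitted under the paleo carve-out; nothing else excluded — valid
E: has soybean, so not paleo; has sesame seed, so not sesame-free — out
F: has cornstarch, so not paleo — out
G: has coconut, so not coconut-free — no
H: has sesame, so not sesame-free — no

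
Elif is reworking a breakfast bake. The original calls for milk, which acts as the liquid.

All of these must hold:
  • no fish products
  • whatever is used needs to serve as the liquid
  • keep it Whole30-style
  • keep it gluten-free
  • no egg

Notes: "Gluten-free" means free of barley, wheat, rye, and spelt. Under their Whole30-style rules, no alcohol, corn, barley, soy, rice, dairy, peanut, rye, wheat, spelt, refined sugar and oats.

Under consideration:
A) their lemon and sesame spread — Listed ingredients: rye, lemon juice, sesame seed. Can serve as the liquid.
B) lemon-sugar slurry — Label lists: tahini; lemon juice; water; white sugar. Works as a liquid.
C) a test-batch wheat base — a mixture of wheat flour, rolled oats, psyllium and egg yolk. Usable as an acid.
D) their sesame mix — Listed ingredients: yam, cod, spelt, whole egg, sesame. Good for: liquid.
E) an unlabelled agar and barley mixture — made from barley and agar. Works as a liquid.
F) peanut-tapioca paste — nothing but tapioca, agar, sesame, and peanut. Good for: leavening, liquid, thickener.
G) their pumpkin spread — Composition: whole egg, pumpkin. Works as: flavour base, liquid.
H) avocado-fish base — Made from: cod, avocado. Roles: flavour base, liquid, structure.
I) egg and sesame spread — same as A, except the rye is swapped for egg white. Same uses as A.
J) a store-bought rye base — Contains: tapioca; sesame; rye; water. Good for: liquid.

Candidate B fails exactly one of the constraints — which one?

Whole30-style

usable as a liquid: satisfied
gluten-free: satisfied
Whole30-style: has white sugar — fails
egg-free: satisfied
fish-free: satisfied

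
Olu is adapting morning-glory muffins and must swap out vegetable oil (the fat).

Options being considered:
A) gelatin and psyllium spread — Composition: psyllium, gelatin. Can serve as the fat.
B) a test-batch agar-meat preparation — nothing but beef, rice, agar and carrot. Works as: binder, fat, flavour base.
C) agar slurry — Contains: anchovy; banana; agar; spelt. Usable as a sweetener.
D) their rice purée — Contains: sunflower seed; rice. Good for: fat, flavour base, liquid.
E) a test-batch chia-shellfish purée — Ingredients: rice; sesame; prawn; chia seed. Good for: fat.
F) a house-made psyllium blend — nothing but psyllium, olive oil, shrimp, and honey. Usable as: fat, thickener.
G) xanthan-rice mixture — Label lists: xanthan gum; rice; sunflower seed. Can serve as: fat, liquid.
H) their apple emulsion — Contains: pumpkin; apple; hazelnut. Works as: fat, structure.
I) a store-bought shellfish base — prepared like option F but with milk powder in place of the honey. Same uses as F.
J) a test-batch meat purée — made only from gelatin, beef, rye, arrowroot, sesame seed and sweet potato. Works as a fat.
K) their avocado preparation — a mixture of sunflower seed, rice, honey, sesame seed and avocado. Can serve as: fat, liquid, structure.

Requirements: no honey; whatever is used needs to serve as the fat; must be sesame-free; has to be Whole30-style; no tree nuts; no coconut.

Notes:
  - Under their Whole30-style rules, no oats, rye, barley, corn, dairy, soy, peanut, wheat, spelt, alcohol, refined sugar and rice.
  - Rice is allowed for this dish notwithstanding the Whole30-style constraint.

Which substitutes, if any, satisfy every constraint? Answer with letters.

A, B, D, G

A: works as a fat, no sesame, no tree nuts — keep
B: rice is permitted under the Whole30-style carve-out; nothing else excluded — valid
C: not usable as a fat; has spelt, so not Whole30-style — reject
D: rice is permitted under the Whole30-style carve-out; nothing else excluded — keep
E: has sesame, so not sesame-free — out
F: has honey, so not honey-free — no
G: rice is permitted under the Whole30-style carve-out; nothing else excluded — keep
H: has hazelnut, so not tree-nut-free — out
I: has milk powder, so not Whole30-style — no
J: has rye, so not Whole30-style; has sesame seed, so not sesame-free — reject
K: has sesame seed, so not sesame-free; has honey, so not honey-free — reject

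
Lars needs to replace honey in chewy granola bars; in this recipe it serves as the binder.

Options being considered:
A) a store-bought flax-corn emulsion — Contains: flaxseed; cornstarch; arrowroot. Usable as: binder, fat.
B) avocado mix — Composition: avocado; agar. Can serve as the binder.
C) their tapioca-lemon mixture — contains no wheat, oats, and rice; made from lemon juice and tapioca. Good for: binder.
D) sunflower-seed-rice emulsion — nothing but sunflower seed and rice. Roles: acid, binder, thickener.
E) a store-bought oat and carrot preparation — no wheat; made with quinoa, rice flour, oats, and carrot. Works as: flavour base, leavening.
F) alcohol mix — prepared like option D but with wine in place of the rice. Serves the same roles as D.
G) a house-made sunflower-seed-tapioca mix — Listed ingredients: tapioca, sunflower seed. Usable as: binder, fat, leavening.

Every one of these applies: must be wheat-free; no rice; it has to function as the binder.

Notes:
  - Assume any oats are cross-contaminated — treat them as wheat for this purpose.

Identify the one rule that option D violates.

usable as a binder: satisfied
rice-free: has rice — fails
wheat-free: satisfied

rice-free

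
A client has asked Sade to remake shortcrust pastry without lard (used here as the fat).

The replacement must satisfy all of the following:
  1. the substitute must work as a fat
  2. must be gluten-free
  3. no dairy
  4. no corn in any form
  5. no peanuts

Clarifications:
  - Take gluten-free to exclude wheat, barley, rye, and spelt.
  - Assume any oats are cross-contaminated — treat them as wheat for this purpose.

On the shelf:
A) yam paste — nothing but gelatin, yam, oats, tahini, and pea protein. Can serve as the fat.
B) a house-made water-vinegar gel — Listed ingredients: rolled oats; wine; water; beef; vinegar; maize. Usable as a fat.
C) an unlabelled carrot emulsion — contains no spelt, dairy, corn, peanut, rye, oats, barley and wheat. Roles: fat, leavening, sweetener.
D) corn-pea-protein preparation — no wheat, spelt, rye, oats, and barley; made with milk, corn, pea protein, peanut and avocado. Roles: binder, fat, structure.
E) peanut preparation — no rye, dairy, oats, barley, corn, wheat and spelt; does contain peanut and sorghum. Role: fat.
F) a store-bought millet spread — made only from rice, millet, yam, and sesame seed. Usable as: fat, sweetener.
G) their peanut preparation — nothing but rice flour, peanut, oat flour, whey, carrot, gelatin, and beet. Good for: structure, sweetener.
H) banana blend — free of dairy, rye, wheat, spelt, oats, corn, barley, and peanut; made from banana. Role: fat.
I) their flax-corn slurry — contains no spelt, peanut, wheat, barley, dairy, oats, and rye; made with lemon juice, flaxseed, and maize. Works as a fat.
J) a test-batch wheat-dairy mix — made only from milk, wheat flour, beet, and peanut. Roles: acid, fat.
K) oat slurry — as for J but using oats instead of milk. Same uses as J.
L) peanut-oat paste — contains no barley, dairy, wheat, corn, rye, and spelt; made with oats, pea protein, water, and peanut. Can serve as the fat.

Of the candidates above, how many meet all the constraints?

3

A: has oats, so not gluten-free — reject
B: has rolled oats, so not gluten-free; has maize, so not corn-free — reject
C: no corn, no dairy — valid
D: has corn, so not corn-free; has milk, so not dairy-free (and 1 more) — out
E: has peanut, so not peanut-free — no
F: all constraints satisfied — valid
G: not usable as a fat; has oat flour, so not gluten-free (and 2 more) — reject
H: works as a fat, gluten-free, no corn — valid
I: has maize, so not corn-free — reject
J: has wheat flour, so not gluten-free; has milk, so not dairy-free (and 1 more) — no
K: has oats, so not gluten-free; has peanut, so not peanut-free — reject
L: has oats, so not gluten-free; has peanut, so not peanut-free — out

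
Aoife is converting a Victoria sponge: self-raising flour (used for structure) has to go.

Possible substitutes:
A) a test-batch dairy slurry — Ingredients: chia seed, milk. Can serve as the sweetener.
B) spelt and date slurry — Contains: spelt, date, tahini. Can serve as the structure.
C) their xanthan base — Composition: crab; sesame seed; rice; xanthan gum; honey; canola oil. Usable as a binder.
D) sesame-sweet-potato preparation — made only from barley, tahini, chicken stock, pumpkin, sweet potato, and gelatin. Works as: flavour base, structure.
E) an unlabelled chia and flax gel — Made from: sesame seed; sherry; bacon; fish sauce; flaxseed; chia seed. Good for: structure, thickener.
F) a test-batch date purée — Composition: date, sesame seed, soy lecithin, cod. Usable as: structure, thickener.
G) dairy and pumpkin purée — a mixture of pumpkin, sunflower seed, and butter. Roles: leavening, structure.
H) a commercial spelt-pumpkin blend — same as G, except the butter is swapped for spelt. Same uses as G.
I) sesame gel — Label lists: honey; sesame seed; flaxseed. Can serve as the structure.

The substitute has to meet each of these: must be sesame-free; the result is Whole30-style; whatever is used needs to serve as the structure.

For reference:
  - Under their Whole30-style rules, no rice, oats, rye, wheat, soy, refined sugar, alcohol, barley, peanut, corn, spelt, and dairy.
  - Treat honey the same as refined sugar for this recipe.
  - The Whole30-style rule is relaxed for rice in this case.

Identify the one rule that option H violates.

Whole30-style

usable as a structure: satisfied
Whole30-style: has spelt — fails
sesame-free: satisfied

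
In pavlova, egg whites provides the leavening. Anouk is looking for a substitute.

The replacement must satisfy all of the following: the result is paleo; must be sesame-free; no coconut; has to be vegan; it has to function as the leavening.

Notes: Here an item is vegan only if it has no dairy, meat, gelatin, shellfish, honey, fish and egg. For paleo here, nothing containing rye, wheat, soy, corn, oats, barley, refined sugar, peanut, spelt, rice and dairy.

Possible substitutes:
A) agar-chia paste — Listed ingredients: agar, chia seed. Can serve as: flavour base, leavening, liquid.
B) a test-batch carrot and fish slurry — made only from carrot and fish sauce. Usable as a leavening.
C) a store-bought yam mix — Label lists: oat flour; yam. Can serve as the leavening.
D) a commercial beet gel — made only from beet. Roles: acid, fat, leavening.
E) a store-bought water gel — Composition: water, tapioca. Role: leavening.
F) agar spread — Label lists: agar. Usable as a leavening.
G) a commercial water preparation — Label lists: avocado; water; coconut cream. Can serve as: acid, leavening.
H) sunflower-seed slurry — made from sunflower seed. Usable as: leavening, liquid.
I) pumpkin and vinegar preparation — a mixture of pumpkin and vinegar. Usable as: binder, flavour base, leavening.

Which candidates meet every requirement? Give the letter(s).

A: works as a leavening, paleo, vegan — keep
B: has fish sauce, so not vegan — no
C: has oat flour, so not paleo — reject
D: only beet; none excluded — keep
E: no coconut, paleo — keep
F: all constraints satisfied — OK
G: has coconut cream, so not coconut-free — reject
H: vegan, no sesame — valid
I: only pumpkin and vinegar; none excluded — keep

A, D, E, F, H, I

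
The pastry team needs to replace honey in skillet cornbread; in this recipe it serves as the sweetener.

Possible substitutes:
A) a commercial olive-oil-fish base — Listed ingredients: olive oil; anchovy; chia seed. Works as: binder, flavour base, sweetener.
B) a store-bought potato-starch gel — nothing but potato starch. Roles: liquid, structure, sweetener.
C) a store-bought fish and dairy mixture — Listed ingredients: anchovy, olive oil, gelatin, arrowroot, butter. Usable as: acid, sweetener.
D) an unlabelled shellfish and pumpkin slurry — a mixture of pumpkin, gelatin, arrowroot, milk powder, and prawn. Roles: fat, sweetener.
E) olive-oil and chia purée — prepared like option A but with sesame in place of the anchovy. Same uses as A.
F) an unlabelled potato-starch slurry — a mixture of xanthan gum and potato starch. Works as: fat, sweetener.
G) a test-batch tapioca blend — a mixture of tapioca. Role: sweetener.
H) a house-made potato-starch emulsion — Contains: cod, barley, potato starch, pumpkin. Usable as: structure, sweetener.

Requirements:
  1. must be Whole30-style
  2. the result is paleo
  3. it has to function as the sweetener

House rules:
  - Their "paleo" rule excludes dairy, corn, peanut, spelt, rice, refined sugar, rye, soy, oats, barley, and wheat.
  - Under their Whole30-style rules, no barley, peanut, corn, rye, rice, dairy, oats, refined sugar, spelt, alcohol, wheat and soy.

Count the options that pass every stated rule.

5

A: every rule checks out — valid
B: nothing on the exclusion list — keep
C: has butter, so not paleo; has butter, so not Whole30-style — out
D: has milk powder, so not paleo; has milk powder, so not Whole30-style — reject
E: every rule checks out — OK
F: Whole30-style, paleo — valid
G: only tapioca; none excluded — valid
H: has barley, so not paleo; has barley, so not Whole30-style — no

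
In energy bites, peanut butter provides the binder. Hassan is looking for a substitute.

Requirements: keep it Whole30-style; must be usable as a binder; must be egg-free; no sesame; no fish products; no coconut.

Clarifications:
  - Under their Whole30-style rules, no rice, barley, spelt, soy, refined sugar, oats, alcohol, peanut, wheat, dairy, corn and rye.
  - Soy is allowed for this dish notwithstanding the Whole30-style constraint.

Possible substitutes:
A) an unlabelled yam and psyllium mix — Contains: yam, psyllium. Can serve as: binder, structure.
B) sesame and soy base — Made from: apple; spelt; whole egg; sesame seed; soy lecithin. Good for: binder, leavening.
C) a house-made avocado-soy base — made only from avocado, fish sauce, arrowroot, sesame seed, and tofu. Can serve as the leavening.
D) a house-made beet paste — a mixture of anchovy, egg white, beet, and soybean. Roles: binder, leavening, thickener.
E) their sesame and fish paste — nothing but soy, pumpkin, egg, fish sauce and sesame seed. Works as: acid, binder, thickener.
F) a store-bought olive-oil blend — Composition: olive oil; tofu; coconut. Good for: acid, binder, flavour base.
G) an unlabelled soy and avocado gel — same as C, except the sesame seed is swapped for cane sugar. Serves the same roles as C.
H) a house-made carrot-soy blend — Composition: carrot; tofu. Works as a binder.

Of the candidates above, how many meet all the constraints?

2

A: only psyllium and yam; none excluded — valid
B: has spelt, so not Whole30-style; has sesame seed, so not sesame-free (and 1 more) — reject
C: not usable as a binder; has sesame seed, so not sesame-free (and 1 more) — no
D: has egg white, so not egg-free; has anchovy, so not fish-free — no
E: has sesame seed, so not sesame-free; has egg, so not egg-free (and 1 more) — out
F: has coconut, so not coconut-free — reject
G: not usable as a binder; has cane sugar, so not Whole30-style (and 1 more) — no
H: soy is permitted under the Whole30-style carve-out; nothing else excluded — keep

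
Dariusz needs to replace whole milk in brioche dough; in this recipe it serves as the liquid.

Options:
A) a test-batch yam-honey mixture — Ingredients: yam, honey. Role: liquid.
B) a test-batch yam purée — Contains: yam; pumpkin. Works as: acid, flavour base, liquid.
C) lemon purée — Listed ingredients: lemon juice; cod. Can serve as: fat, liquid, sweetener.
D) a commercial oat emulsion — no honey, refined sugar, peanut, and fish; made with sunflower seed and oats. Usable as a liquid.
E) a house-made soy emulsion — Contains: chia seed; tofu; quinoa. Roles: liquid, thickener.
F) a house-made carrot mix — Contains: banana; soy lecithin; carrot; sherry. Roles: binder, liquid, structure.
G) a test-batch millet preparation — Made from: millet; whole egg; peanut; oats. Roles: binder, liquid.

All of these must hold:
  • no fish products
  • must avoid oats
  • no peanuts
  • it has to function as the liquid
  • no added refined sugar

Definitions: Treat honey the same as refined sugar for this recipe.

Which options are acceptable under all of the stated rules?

B, E, F

A: has honey, so not no-added-sugar — reject
B: only yam and pumpkin; none excluded — keep
C: has cod, so not fish-free — out
D: has oats, so not oat-free — out
E: only tofu, chia seed, and quinoa; none excluded — keep
F: sherry and soy lecithin etc. — none of it excluded — OK
G: has oats, so not oat-free; has peanut, so not peanut-free — no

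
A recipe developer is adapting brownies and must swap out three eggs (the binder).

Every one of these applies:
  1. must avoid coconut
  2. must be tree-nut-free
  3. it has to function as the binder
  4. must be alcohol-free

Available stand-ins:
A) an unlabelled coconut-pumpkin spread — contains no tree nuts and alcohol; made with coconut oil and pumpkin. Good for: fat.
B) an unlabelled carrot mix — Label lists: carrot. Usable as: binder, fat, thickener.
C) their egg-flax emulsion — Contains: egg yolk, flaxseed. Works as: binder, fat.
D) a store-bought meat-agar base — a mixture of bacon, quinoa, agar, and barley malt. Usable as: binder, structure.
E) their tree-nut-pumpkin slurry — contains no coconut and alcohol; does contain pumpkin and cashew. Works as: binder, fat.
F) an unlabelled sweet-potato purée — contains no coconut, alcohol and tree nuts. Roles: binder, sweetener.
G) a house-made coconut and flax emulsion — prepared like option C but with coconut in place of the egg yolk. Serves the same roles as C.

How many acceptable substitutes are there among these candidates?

4

A: not usable as a binder; has coconut oil, so not coconut-free — reject
B: only carrot; none excluded — OK
C: only egg yolk and flaxseed; none excluded — keep
D: all constraints satisfied — valid
E: has cashew, so not tree-nut-free — no
F: works as a binder, no coconut, no tree nuts — keep
G: has coconut, so not coconut-free — reject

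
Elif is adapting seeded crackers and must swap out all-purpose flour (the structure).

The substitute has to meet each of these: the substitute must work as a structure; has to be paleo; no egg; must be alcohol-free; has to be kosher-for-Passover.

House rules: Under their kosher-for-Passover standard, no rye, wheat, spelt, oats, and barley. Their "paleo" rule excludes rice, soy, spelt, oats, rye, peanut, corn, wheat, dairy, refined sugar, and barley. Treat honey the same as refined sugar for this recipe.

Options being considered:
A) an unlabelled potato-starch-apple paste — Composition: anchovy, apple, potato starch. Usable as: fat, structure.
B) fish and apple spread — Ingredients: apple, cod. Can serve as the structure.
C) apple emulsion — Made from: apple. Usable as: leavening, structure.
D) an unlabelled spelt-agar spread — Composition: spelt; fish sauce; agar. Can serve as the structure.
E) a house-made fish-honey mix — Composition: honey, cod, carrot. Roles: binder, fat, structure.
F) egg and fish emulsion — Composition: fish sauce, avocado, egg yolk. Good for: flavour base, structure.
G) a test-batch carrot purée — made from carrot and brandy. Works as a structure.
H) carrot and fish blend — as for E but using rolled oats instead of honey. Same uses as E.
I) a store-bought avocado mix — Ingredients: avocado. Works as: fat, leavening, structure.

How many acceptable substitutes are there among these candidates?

A: every rule checks out — keep
B: only cod and apple; none excluded — keep
C: only apple; none excluded — valid
D: has spelt, so not kosher-for-Passover; has spelt, so not paleo — out
E: has honey, so not paleo — reject
F: has egg yolk, so not egg-free — out
G: has brandy, so not alcohol-free — out
H: has rolled oats, so not kosher-for-Passover; has rolled oats, so not paleo — reject
I: only avocado; none excluded — valid

4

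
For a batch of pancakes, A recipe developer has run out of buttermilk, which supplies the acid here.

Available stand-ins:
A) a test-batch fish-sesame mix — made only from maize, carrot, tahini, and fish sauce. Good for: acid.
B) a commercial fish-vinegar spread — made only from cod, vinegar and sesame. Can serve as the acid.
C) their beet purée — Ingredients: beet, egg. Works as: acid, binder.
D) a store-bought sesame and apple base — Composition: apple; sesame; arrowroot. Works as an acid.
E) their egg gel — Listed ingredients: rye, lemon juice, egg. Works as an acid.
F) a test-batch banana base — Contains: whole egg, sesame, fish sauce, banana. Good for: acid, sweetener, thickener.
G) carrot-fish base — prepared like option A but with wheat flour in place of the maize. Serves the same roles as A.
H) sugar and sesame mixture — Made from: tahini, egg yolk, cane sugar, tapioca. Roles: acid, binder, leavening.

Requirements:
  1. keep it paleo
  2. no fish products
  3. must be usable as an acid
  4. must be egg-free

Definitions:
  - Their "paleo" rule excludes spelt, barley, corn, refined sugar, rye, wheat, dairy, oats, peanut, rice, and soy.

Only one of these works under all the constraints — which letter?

A: has maize, so not paleo; has fish sauce, so not fish-free — reject
B: has cod, so not fish-free — reject
C: has egg, so not egg-free — no
D: only sesame, arrowroot and apple; none excluded — OK
E: has rye, so not paleo; has egg, so not egg-free — no
F: has fish sauce, so not fish-free; has whole egg, so not egg-free — no
G: has wheat flour, so not paleo; has fish sauce, so not fish-free — no
H: has cane sugar, so not paleo; has egg yolk, so not egg-free — out

D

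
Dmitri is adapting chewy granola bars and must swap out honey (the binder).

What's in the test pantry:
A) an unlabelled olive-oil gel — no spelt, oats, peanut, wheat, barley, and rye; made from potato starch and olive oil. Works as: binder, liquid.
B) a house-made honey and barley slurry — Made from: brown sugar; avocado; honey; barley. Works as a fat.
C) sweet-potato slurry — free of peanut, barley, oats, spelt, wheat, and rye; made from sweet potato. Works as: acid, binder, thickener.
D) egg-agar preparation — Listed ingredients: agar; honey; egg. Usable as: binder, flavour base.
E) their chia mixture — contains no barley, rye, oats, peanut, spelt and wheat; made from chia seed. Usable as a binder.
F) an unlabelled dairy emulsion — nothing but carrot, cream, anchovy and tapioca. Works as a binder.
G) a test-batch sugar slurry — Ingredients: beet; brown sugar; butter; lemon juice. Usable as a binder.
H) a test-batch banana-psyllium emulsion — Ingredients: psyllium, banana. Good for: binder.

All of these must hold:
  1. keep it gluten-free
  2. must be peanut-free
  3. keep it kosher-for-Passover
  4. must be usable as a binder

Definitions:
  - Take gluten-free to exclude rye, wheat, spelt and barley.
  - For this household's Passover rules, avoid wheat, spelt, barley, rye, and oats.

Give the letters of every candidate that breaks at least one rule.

A: nothing on the exclusion list — OK
B: not usable as a binder; has barley, so not gluten-free (and 1 more) — out
C: works as a binder, gluten-free, kosher-for-Passover — keep
D: works as a binder, no peanut, gluten-free — valid
E: gluten-free, kosher-for-Passover — valid
F: cream and anchovy etc. — none of it excluded — keep
G: works as a binder, no peanut, gluten-free — keep
H: every rule checks out — valid

B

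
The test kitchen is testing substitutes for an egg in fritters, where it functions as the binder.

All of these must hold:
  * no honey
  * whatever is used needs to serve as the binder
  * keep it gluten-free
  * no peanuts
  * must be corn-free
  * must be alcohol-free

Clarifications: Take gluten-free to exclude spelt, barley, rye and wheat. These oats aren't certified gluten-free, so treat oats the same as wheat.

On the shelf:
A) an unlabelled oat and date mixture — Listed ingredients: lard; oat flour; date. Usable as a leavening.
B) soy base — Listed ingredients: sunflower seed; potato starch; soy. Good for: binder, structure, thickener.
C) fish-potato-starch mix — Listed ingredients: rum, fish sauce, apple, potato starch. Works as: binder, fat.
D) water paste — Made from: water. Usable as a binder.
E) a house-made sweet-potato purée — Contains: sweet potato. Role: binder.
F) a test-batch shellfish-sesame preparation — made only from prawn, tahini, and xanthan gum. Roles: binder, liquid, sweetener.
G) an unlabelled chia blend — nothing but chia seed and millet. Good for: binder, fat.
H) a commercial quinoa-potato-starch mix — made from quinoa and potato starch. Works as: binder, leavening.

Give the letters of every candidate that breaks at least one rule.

A: not usable as a binder; has oat flour, so not gluten-free — reject
B: only soy, sunflower seed and potato starch; none excluded — valid
C: has rum, so not alcohol-free — no
D: every rule checks out — keep
E: works as a binder, no peanut, no corn — OK
F: works as a binder, no alcohol, no peanut — valid
G: all constraints satisfied — OK
H: no peanut, no honey — OK

A, C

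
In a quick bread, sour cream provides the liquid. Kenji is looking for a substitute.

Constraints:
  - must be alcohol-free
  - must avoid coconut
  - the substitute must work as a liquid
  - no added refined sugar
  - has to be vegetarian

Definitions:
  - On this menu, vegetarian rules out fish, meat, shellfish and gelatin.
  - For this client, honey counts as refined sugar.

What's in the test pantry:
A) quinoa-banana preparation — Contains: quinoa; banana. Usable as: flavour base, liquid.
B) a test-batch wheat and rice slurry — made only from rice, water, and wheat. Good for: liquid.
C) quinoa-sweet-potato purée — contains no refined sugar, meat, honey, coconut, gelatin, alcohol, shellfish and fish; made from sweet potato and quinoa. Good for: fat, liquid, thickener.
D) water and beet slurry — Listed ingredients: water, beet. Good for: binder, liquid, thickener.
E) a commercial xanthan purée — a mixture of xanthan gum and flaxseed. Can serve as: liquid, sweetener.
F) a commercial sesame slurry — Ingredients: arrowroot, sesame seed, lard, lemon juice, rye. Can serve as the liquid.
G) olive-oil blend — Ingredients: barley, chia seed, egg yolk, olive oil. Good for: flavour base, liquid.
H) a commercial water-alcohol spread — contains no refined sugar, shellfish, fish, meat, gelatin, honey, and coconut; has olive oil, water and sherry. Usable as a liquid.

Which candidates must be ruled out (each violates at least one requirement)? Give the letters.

F, H

A: works as a liquid, no alcohol, no-added-sugar — valid
B: only rice, wheat, and water; none excluded — valid
C: every rule checks out — OK
D: only beet and water; none excluded — OK
E: only xanthan gum and flaxseed; none excluded — keep
F: has lard, so not vegetarian — reject
G: barley and egg yolk etc. — none of it excluded — valid
H: has sherry, so not alcohol-free — reject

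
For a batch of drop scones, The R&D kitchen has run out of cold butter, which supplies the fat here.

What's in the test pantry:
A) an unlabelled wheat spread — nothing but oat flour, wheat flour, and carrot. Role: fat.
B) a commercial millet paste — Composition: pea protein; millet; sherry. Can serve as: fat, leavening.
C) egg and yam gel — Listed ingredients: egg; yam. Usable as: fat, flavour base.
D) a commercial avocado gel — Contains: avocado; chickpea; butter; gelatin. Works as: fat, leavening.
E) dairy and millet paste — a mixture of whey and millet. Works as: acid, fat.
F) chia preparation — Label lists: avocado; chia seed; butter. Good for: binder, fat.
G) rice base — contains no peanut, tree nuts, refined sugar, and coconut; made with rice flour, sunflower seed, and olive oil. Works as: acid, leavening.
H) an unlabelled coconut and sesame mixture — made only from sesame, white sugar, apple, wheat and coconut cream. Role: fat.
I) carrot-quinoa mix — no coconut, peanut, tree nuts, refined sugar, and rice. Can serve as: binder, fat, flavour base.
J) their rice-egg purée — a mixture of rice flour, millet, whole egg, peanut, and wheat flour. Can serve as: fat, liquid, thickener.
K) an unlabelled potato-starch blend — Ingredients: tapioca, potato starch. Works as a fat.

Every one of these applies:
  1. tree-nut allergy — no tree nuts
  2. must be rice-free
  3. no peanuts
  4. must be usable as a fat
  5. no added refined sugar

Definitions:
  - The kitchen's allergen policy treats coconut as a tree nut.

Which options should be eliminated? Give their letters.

G, H, J

A: only oat flour, wheat flour, and carrot; none excluded — keep
B: works as a fat, no rice, no refined sugar — OK
C: only egg and yam; none excluded — valid
D: nothing on the exclusion list — valid
E: only whey and millet; none excluded — OK
F: every rule checks out — valid
G: not usable as a fat; has rice flour, so not rice-free — no
H: has white sugar, so not no-added-sugar; has coconut cream, so not tree-nut-free — reject
I: every rule checks out — OK
J: has rice flour, so not rice-free; has peanut, so not peanut-free — no
K: all constraints satisfied — OK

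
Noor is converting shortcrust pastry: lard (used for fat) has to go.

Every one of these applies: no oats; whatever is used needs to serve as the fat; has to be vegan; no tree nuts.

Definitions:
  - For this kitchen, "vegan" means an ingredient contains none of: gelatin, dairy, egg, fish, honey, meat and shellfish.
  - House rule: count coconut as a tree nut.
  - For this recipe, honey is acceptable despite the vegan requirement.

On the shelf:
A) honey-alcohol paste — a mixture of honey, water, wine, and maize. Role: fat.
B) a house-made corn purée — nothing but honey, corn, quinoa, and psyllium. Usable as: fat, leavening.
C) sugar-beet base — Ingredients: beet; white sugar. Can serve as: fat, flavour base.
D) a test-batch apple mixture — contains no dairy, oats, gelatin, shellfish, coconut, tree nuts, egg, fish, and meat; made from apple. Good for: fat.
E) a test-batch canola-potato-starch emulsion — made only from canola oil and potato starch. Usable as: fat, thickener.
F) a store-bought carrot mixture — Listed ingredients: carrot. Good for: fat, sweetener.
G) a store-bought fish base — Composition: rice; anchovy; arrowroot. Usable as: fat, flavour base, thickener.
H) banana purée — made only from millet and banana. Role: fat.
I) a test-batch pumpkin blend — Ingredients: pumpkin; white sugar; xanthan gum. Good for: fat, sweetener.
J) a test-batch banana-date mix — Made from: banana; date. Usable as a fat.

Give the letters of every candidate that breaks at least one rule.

A: honey is permitted under the vegan carve-out; nothing else excluded — valid
B: honey is permitted under the vegan carve-out; nothing else excluded — valid
C: works as a fat, tree-nut-free, no oats — valid
D: works as a fat, tree-nut-free, vegan — OK
E: only potato starch and canola oil; none excluded — keep
F: works as a fat, no oats, vegan — OK
G: has anchovy, so not vegan — reject
H: works as a fat, tree-nut-free, no oats — keep
I: only white sugar, xanthan gum and pumpkin; none excluded — valid
J: only date and banana; none excluded — valid

G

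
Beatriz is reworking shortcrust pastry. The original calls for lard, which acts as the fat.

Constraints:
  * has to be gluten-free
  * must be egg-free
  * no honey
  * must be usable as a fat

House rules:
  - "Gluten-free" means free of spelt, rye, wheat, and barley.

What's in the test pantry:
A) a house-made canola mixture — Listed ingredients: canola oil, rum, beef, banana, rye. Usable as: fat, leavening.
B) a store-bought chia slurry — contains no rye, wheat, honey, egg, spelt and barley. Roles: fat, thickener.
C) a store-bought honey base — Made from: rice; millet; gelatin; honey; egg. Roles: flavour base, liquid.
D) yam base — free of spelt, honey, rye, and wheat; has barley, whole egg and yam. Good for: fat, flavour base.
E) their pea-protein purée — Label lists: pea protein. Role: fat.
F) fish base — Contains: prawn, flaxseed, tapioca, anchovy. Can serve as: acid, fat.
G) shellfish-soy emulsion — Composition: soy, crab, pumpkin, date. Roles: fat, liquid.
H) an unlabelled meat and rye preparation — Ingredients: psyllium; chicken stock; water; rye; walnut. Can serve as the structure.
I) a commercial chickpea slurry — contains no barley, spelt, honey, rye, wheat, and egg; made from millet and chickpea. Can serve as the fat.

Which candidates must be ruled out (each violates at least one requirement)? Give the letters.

A, C, D, H

A: has rye, so not gluten-free — out
B: no egg, gluten-free — keep
C: not usable as a fat; has honey, so not honey-free (and 1 more) — reject
D: has barley, so not gluten-free; has whole egg, so not egg-free — reject
E: works as a fat, gluten-free, no egg — keep
F: every rule checks out — valid
G: no egg, gluten-free — OK
H: not usable as a fat; has rye, so not gluten-free — no
I: nothing on the exclusion list — valid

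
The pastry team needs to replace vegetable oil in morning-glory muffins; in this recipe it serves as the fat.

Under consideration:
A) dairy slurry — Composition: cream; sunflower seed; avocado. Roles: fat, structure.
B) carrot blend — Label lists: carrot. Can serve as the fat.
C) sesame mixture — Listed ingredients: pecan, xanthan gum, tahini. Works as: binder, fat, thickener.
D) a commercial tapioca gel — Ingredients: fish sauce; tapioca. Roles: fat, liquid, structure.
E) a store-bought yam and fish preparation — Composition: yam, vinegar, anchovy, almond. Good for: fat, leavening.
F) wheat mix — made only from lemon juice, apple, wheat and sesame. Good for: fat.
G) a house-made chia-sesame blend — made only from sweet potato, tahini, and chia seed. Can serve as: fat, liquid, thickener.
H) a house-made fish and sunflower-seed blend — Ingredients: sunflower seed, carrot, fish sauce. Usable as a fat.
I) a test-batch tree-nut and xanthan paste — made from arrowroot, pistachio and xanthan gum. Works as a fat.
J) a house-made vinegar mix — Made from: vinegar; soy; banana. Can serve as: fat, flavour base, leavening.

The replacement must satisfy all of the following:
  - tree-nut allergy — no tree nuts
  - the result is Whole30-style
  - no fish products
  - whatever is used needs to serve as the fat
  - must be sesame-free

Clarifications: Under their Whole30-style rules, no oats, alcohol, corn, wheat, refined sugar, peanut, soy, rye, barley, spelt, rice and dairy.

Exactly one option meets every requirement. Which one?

A: has cream, so not Whole30-style — out
B: no tree nuts, no fish — valid
C: has tahini, so not sesame-free; has pecan, so not tree-nut-free — no
D: has fish sauce, so not fish-free — no
E: has anchovy, so not fish-free; has almond, so not tree-nut-free — reject
F: has wheat, so not Whole30-style; has sesame, so not sesame-free — out
G: has tahini, so not sesame-free — out
H: has fish sauce, so not fish-free — reject
I: has pistachio, so not tree-nut-free — out
J: has soy, so not Whole30-style — reject

B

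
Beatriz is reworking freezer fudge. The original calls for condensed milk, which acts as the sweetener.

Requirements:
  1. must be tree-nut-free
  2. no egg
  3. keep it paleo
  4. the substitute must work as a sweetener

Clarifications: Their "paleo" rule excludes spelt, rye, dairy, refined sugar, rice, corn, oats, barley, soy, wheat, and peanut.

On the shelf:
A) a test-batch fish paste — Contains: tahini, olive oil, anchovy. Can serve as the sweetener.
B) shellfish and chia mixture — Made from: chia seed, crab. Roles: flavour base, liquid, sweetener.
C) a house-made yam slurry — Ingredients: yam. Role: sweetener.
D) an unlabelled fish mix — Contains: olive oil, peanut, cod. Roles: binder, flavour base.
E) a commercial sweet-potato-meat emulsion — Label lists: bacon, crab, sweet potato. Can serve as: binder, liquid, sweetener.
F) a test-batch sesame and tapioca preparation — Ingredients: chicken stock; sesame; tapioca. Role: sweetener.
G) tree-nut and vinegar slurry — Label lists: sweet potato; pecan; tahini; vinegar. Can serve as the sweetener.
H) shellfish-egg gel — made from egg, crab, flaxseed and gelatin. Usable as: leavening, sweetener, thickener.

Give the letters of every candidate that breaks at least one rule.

A: every rule checks out — keep
B: only crab and chia seed; none excluded — keep
C: only yam; none excluded — keep
D: not usable as a sweetener; has peanut, so not paleo — reject
E: only bacon, crab and sweet potato; none excluded — valid
F: all constraints satisfied — keep
G: has pecan, so not tree-nut-free — no
H: has egg, so not egg-free — reject

D, G, H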